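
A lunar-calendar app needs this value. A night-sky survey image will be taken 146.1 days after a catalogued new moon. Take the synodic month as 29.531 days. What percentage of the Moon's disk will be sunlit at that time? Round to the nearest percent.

3%

146.1/29.531 = 4.947 lunations, so 4 complete cycles and 27.98 d into the next.
Phase angle: θ = 360°·(27.98 d)/(29.531 d) = 341.0°.
cos 341.0° = 0.946, so f = (1 − 0.946)/2 = 0.027, so 3%.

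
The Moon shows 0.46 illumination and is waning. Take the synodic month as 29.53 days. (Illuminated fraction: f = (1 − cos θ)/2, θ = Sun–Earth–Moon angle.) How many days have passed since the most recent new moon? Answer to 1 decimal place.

From f = (1 − cos θ)/2: cos θ = 1 − 2×0.46 = 0.080; arccos → 85.4°.
Since the Moon is past full (waning), take the reflex angle: θ = 360° − 85.4° = 274.6°.
At 360°/29.53 d per day, 274.6° corresponds to 22.52 days.

22.5 days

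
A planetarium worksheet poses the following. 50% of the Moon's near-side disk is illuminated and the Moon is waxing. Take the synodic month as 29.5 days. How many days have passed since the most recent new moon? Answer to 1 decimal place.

7.4 days

cos θ = 1 − 2f = 0.000, giving a principal value of 90.0°.
The Moon is waxing (0°–180°), so θ = 90.0° directly.
Age = 29.5 × 90.0°/360° ≈ 7.38 days.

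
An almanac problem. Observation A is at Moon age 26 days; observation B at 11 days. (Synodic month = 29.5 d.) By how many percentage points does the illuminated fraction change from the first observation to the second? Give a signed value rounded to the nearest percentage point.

First observation: θ = 360°·26/29.5 = 317.3°, so f = 0.133.
Second observation: θ = 134.2°, f = 0.849.
Δf = 0.849 − 0.133 = +0.716, i.e. +72 pp.

+72 pp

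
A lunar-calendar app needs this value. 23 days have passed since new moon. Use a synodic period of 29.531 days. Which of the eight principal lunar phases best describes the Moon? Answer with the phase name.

last quarter

θ ≈ 360° × 23/29.531 = 280°, which falls in the last quarter sector.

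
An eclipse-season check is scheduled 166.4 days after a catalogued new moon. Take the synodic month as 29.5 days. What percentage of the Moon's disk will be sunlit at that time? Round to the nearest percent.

82%

166.4/29.5 = 5.641 lunations, so 5 complete cycles and 18.90 d into the next.
Phase angle: θ = 360°·(18.90 d)/(29.5 d) = 230.6°.
Illuminated fraction = (1 − cos 230.6°)/2 = (1 − (-0.634))/2 ≈ 0.817, so 82%.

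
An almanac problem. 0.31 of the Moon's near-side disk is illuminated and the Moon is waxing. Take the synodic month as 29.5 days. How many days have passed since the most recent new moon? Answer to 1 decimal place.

Invert f = (1 − cos θ)/2 to get cos θ = 1 − 2(0.31) = 0.380, hence θ₀ = arccos 0.380 = 67.7°.
Before full moon the principal value applies: θ = 67.7°.
Age = 29.5 × 67.7°/360° ≈ 5.54 days.

5.5 days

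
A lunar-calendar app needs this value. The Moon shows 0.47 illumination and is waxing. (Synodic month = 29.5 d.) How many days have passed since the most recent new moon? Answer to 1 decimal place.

7.1 days

Invert f = (1 − cos θ)/2 to get cos θ = 1 − 2(0.47) = 0.060, hence θ₀ = arccos 0.060 = 86.6°.
Waxing ⇒ before full, so θ = 86.6°.
That fraction of the synodic month is 86.6/360 × 29.5 d ≈ 7.09 d.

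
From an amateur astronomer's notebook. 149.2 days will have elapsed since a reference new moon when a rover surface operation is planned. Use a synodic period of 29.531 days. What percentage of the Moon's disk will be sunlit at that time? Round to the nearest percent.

149.2/29.531 = 5.052 lunations, so 5 complete cycles and 1.54 d into the next.
The Moon has covered 1.54/29.531 of its cycle, so θ ≈ 360° × 1.54/29.531 = 18.8°.
Illuminated fraction = (1 − cos 18.8°)/2 = (1 − 0.946)/2 ≈ 0.027, so 3%.

3%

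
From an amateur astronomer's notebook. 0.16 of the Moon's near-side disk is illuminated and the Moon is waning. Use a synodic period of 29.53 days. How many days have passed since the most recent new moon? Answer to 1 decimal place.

cos θ = 1 − 2f = 0.680, giving a principal value of 47.2°.
Waning ⇒ past full, so θ = 360° − 47.2° = 312.8°.
At 360°/29.53 d per day, 312.8° corresponds to 25.66 days.

25.7 days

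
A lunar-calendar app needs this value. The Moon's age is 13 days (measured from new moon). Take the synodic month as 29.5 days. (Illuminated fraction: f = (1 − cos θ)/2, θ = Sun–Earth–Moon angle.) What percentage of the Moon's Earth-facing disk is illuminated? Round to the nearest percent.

97%

Phase angle: θ = 360°·(13 d)/(29.5 d) = 158.6°.
Illuminated fraction = (1 − cos 158.6°)/2 = (1 − (-0.931))/2 ≈ 0.966, so 97%.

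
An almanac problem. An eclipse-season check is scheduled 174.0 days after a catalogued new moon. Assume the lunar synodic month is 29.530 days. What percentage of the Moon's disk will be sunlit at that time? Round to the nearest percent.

174.0/29.530 = 5.892 lunations, so 5 complete cycles and 26.35 d into the next.
The Moon has covered 26.35/29.530 of its cycle, so θ ≈ 360° × 26.35/29.530 = 321.2°.
With cos θ = 0.780, the lit fraction is (1 − 0.780)/2 ≈ 0.110, so 11%.

11%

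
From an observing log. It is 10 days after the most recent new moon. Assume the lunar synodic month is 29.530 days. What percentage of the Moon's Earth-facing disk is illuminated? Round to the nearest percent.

76%

The Moon has covered 10/29.530 of its cycle, so θ ≈ 360° × 10/29.530 = 121.9°.
Illuminated fraction = (1 − cos 121.9°)/2 = (1 − (-0.529))/2 ≈ 0.764, so 76%.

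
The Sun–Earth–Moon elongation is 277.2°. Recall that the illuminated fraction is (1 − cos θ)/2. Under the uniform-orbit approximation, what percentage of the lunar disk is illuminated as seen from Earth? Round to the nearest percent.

Half-versine of 277.2°: (1 − 0.125)/2 = 0.437, i.e. 44%.

44%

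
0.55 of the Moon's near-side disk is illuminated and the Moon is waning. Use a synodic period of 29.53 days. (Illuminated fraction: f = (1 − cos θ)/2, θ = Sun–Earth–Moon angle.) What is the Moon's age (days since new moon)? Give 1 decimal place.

Invert f = (1 − cos θ)/2 to get cos θ = 1 − 2(0.55) = -0.100, hence θ₀ = arccos -0.100 = 95.7°.
A waning Moon lies in 180°–360°, so θ = 360° − 95.7° = 264.3°.
That fraction of the synodic month is 264.3/360 × 29.53 d ≈ 21.68 d.

21.7 days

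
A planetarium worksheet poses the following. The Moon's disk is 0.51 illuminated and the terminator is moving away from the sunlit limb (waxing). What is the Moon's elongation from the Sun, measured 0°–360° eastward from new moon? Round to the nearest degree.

From f = (1 − cos θ)/2: cos θ = 1 − 2×0.51 = -0.020; arccos → 91.1°.
Waxing ⇒ before full, so θ = 91.1°.

91°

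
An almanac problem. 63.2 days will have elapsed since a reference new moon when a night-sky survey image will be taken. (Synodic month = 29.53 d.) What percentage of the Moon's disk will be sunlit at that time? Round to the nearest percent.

18%

Reduce mod P: 63.2 − 2×29.53 = 4.14 d into the current lunation.
The Moon has covered 4.14/29.53 of its cycle, so θ ≈ 360° × 4.14/29.53 = 50.5°.
With cos θ = 0.636, the lit fraction is (1 − 0.636)/2 ≈ 0.182, so 18%.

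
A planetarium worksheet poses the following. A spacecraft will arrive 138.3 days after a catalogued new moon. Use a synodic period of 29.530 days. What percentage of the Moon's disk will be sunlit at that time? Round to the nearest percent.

70%

138.3 d spans 4 complete synodic months (4 × 29.530 = 118.12 d) plus 20.18 d.
Phase angle: θ = 360°·(20.18 d)/(29.530 d) = 246.0°.
Illuminated fraction = (1 − cos 246.0°)/2 = (1 − (-0.407))/2 ≈ 0.703, so 70%.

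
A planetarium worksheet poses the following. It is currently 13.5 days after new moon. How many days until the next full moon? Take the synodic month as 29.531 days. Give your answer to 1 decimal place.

Full moon occurs at elongation 180°, i.e. at age 29.531 × 180/360 = 14.765 d.
That is 14.765 − 13.5 = 1.265 days ahead.

1.3 days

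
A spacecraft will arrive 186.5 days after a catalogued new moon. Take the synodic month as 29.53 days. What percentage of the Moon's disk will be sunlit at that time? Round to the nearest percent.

186.5 d spans 6 complete synodic months (6 × 29.53 = 177.18 d) plus 9.32 d.
Elongation θ = 360° × 9.32/29.53 ≈ 113.6°.
cos 113.6° = (-0.401), so f = (1 − (-0.401))/2 = 0.700, so 70%.

70%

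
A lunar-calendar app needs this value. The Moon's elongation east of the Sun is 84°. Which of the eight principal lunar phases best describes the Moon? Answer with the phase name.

84° lies in the first quarter sector of the 8-phase cycle.

first quarter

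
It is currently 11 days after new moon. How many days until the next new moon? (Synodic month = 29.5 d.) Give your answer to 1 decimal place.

18.5 days

One full lunation from the last new moon is 29.5 d; remaining = 29.5 − 11 = 18.500 d.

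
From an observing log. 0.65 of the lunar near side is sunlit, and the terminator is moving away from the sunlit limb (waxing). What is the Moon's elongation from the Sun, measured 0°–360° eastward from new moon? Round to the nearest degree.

Invert f = (1 − cos θ)/2 to get cos θ = 1 − 2(0.65) = -0.300, hence θ₀ = arccos -0.300 = 107.5°.
The Moon is waxing (0°–180°), so θ = 107.5° directly.

107°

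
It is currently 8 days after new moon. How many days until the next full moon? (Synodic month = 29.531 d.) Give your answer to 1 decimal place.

Full moon occurs at elongation 180°, i.e. at age 29.531 × 180/360 = 14.765 d.
That is 14.765 − 8 = 6.765 days ahead.

6.8 days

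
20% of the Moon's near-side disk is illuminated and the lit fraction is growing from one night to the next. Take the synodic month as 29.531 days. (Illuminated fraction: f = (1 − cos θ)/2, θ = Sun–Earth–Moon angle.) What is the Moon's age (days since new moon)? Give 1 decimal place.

cos θ = 1 − 2f = 0.600, giving a principal value of 53.1°.
The Moon is waxing (0°–180°), so θ = 53.1° directly.
At 360°/29.531 d per day, 53.1° corresponds to 4.36 days.

4.4 days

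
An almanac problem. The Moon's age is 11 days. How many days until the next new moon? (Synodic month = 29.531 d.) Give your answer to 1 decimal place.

18.5 days

One full lunation from the last new moon is 29.531 d; remaining = 29.531 − 11 = 18.531 d.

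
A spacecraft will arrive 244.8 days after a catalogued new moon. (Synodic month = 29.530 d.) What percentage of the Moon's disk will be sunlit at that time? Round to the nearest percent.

62%

244.8/29.530 = 8.290 lunations, so 8 complete cycles and 8.56 d into the next.
The Moon has covered 8.56/29.530 of its cycle, so θ ≈ 360° × 8.56/29.530 = 104.4°.
Illuminated fraction = (1 − cos 104.4°)/2 = (1 − (-0.248))/2 ≈ 0.624, so 62%.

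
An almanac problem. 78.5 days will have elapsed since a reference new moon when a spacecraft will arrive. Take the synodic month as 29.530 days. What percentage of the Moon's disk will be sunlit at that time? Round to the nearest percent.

77%

78.5/29.530 = 2.658 lunations, so 2 complete cycles and 19.44 d into the next.
Elongation θ = 360° × 19.44/29.530 ≈ 237.0°.
With cos θ = (-0.545), the lit fraction is (1 − (-0.545))/2 ≈ 0.772, so 77%.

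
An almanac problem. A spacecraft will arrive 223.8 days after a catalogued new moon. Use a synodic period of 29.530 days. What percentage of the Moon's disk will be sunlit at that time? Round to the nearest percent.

94%

223.8 d spans 7 complete synodic months (7 × 29.530 = 206.71 d) plus 17.09 d.
The Moon has covered 17.09/29.530 of its cycle, so θ ≈ 360° × 17.09/29.530 = 208.3°.
cos 208.3° = (-0.880), so f = (1 − (-0.880))/2 = 0.940, so 94%.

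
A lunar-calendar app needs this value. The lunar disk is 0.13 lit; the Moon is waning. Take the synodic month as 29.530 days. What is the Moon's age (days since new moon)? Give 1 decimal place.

26.1 days

cos θ = 1 − 2f = 0.740, giving a principal value of 42.3°.
A waning Moon lies in 180°–360°, so θ = 360° − 42.3° = 317.7°.
That fraction of the synodic month is 317.7/360 × 29.530 d ≈ 26.06 d.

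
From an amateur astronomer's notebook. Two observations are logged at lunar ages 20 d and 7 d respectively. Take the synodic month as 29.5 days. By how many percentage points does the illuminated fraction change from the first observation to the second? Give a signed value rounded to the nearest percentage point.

-26 percentage points

θ₁ = 360° × 20/29.5 = 244.1°, f₁ = (1 − cos θ₁)/2 = 0.719.
θ₂ = 360° × 7/29.5 = 85.4°, f₂ = (1 − cos θ₂)/2 = 0.460.
Change = f₂ − f₁ = -0.259 → -26 percentage points.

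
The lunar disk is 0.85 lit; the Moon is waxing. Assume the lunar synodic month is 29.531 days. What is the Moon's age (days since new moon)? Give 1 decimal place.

11.0 days

From f = (1 − cos θ)/2: cos θ = 1 − 2×0.85 = -0.700; arccos → 134.4°.
The Moon is waxing (0°–180°), so θ = 134.4° directly.
That fraction of the synodic month is 134.4/360 × 29.531 d ≈ 11.03 d.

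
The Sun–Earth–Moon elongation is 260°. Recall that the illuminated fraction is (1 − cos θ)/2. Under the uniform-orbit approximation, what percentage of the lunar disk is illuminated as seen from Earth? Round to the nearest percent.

59%

f = (1 − cos 260°)/2 = (1 − (-0.174))/2 ≈ 0.587, i.e. 59%.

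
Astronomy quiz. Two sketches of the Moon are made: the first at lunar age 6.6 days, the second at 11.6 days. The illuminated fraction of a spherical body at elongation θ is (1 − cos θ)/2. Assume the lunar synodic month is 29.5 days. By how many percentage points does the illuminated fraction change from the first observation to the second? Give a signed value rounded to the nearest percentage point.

+47 pp

First observation: θ = 360°·6.6/29.5 = 80.5°, so f = 0.418.
Second observation: θ = 141.6°, f = 0.892.
Δf = 0.892 − 0.418 = +0.474, i.e. +47 pp.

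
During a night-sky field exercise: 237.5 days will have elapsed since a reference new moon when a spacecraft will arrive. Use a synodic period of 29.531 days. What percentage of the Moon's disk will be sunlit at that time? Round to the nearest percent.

Reduce mod P: 237.5 − 8×29.531 = 1.25 d into the current lunation.
The Moon has covered 1.25/29.531 of its cycle, so θ ≈ 360° × 1.25/29.531 = 15.3°.
With cos θ = 0.965, the lit fraction is (1 − 0.965)/2 ≈ 0.018, so 2%.

2%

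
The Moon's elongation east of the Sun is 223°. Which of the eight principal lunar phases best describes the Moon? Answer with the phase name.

223° lies in the waning gibbous sector of the 8-phase cycle.

waning gibbous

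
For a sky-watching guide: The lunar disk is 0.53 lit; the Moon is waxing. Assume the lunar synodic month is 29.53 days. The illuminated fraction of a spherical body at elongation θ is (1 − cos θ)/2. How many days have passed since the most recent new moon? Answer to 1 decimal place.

From f = (1 − cos θ)/2: cos θ = 1 − 2×0.53 = -0.060; arccos → 93.4°.
The Moon is waxing (0°–180°), so θ = 93.4° directly.
Age = 29.53 × 93.4°/360° ≈ 7.66 days.

7.7 days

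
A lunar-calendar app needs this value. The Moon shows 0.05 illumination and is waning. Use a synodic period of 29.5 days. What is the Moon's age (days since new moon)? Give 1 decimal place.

27.4 days

cos θ = 1 − 2f = 0.900, giving a principal value of 25.8°.
Waning ⇒ past full, so θ = 360° − 25.8° = 334.2°.
That fraction of the synodic month is 334.2/360 × 29.5 d ≈ 27.38 d.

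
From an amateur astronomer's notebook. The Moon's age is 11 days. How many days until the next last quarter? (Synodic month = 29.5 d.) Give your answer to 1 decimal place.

Last quarter is 0.75 of the way through the cycle: age 0.75 × 29.5 = 22.125 d.
So 11.125 days remain (22.125 − 11).

11.1 days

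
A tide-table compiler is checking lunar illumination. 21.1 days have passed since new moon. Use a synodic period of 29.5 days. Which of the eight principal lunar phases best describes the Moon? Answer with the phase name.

last quarter

θ ≈ 360° × 21.1/29.5 = 257°, which falls in the last quarter sector.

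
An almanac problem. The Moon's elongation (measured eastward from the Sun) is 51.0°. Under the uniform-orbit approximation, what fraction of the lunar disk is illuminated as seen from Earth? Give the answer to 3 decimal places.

0.185

f = (1 − cos 51.0°)/2 = (1 − 0.629)/2 ≈ 0.185.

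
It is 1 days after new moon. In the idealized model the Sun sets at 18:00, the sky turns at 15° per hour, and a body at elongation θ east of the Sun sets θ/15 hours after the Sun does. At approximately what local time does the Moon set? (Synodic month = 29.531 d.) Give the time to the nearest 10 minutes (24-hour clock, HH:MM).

18:50

Phase angle: θ = 360°·(1 d)/(29.531 d) = 12.2°.
At 15° of sky rotation per hour, 12.2° corresponds to a 0.81 h lag.
18:00 + 0.813 h ≈ 18:49 → 18:50 to the nearest ten minutes.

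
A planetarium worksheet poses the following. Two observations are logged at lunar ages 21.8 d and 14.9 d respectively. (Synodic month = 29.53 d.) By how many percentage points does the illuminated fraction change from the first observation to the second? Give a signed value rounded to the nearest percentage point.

First observation: θ = 360°·21.8/29.53 = 265.8°, so f = 0.537.
Second observation: θ = 181.6°, f = 1.000.
Δf = 1.000 − 0.537 = +0.463, i.e. +46 pp.

+46 percentage points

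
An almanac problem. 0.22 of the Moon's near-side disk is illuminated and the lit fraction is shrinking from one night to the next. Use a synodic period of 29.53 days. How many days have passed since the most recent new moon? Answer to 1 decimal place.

24.9 days

From f = (1 − cos θ)/2: cos θ = 1 − 2×0.22 = 0.560; arccos → 55.9°.
Waning ⇒ past full, so θ = 360° − 55.9° = 304.1°.
Age = 29.53 × 304.1°/360° ≈ 24.94 days.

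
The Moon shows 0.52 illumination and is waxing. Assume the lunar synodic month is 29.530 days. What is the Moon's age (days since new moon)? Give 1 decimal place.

7.6 days

Invert f = (1 − cos θ)/2 to get cos θ = 1 − 2(0.52) = -0.040, hence θ₀ = arccos -0.040 = 92.3°.
Waxing ⇒ before full, so θ = 92.3°.
At 360°/29.530 d per day, 92.3° corresponds to 7.57 days.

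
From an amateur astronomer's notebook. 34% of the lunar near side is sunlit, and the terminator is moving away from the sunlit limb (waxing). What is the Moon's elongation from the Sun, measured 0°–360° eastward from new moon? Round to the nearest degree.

From f = (1 − cos θ)/2: cos θ = 1 − 2×0.34 = 0.320; arccos → 71.3°.
Before full moon the principal value applies: θ = 71.3°.

71°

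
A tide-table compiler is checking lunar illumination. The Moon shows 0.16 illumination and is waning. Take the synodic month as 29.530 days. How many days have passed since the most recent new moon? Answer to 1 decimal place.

25.7 days

From f = (1 − cos θ)/2: cos θ = 1 − 2×0.16 = 0.680; arccos → 47.2°.
Since the Moon is past full (waning), take the reflex angle: θ = 360° − 47.2° = 312.8°.
At 360°/29.530 d per day, 312.8° corresponds to 25.66 days.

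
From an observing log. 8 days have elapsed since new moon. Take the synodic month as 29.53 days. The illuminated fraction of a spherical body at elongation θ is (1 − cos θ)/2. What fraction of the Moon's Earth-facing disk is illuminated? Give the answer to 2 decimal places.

0.57

Elongation θ = 360° × 8/29.53 ≈ 97.5°.
With cos θ = (-0.131), the lit fraction is (1 − (-0.131))/2 ≈ 0.566.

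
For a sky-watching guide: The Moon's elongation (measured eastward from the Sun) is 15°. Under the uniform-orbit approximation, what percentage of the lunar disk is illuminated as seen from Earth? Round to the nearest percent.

2%

f = (1 − cos 15°)/2 = (1 − 0.966)/2 ≈ 0.017, i.e. 2%.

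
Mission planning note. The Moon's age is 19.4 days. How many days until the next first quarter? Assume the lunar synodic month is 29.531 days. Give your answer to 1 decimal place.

First quarter is 0.25 of the way through the cycle: age 0.25 × 29.531 = 7.383 d.
This lunation's first quarter (7.383 d) has passed, so add one period: 36.914 − 19.4 = 17.514 days.

17.5 days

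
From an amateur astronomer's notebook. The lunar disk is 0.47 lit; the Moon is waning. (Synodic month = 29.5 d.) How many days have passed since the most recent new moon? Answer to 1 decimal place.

22.4 days

Invert f = (1 − cos θ)/2 to get cos θ = 1 − 2(0.47) = 0.060, hence θ₀ = arccos 0.060 = 86.6°.
A waning Moon lies in 180°–360°, so θ = 360° − 86.6° = 273.4°.
That fraction of the synodic month is 273.4/360 × 29.5 d ≈ 22.41 d.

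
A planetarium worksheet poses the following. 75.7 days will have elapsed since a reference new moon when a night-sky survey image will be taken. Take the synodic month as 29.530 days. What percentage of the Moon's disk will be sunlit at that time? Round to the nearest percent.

75.7 d spans 2 complete synodic months (2 × 29.530 = 59.06 d) plus 16.64 d.
The Moon has covered 16.64/29.530 of its cycle, so θ ≈ 360° × 16.64/29.530 = 202.9°.
cos 202.9° = (-0.921), so f = (1 − (-0.921))/2 = 0.961, so 96%.

96%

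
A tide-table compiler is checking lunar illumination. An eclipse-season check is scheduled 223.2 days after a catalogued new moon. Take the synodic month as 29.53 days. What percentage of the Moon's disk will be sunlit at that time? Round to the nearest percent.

Reduce mod P: 223.2 − 7×29.53 = 16.49 d into the current lunation.
The Moon has covered 16.49/29.53 of its cycle, so θ ≈ 360° × 16.49/29.53 = 201.0°.
Illuminated fraction = (1 − cos 201.0°)/2 = (1 − (-0.933))/2 ≈ 0.967, so 97%.

97%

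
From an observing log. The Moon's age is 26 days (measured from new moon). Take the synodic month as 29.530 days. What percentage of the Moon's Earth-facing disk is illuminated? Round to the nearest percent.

13%

Elongation θ = 360° × 26/29.530 ≈ 317.0°.
cos 317.0° = 0.731, so f = (1 − 0.731)/2 = 0.135, so 13%.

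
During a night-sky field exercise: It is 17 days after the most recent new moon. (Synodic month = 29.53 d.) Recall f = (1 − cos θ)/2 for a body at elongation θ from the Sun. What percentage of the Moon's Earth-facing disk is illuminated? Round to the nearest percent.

94%

The Moon has covered 17/29.53 of its cycle, so θ ≈ 360° × 17/29.53 = 207.2°.
cos 207.2° = (-0.889), so f = (1 − (-0.889))/2 = 0.945, so 94%.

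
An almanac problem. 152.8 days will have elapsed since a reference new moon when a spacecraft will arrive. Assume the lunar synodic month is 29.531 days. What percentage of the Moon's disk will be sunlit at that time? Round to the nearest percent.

Reduce mod P: 152.8 − 5×29.531 = 5.15 d into the current lunation.
The Moon has covered 5.15/29.531 of its cycle, so θ ≈ 360° × 5.15/29.531 = 62.7°.
cos 62.7° = 0.458, so f = (1 − 0.458)/2 = 0.271, so 27%.

27%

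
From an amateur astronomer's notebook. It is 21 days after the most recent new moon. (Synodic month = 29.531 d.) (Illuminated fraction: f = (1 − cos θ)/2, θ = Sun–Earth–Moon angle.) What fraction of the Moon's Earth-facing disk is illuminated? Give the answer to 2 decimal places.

0.62

The Moon has covered 21/29.531 of its cycle, so θ ≈ 360° × 21/29.531 = 256.0°.
With cos θ = (-0.242), the lit fraction is (1 − (-0.242))/2 ≈ 0.621.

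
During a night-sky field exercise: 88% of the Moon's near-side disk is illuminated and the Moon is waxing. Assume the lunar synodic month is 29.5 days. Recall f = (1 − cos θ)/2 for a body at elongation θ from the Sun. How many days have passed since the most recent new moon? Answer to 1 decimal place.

11.4 days

From f = (1 − cos θ)/2: cos θ = 1 − 2×0.88 = -0.760; arccos → 139.5°.
Before full moon the principal value applies: θ = 139.5°.
Age = 29.5 × 139.5°/360° ≈ 11.43 days.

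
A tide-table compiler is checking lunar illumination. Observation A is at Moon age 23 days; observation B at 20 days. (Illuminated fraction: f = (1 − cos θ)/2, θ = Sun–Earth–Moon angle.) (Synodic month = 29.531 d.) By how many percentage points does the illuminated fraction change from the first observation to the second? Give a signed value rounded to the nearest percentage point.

θ₁ = 360° × 23/29.531 = 280.4°, f₁ = (1 − cos θ₁)/2 = 0.410.
θ₂ = 360° × 20/29.531 = 243.8°, f₂ = (1 − cos θ₂)/2 = 0.721.
Change = f₂ − f₁ = +0.311 → +31 percentage points.

+31 percentage points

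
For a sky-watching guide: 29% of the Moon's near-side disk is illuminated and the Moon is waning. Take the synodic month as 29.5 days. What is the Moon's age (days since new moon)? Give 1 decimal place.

cos θ = 1 − 2f = 0.420, giving a principal value of 65.2°.
Waning ⇒ past full, so θ = 360° − 65.2° = 294.8°.
That fraction of the synodic month is 294.8/360 × 29.5 d ≈ 24.16 d.

24.2 days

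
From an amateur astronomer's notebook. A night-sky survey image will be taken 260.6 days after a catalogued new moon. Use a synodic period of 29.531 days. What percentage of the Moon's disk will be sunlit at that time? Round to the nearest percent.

260.6 d spans 8 complete synodic months (8 × 29.531 = 236.25 d) plus 24.35 d.
The Moon has covered 24.35/29.531 of its cycle, so θ ≈ 360° × 24.35/29.531 = 296.9°.
Illuminated fraction = (1 − cos 296.9°)/2 = (1 − 0.452)/2 ≈ 0.274, so 27%.

27%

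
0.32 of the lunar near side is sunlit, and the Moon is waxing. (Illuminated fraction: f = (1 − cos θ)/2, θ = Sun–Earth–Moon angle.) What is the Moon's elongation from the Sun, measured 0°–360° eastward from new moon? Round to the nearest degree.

Invert f = (1 − cos θ)/2 to get cos θ = 1 − 2(0.32) = 0.360, hence θ₀ = arccos 0.360 = 68.9°.
The Moon is waxing (0°–180°), so θ = 68.9° directly.

69°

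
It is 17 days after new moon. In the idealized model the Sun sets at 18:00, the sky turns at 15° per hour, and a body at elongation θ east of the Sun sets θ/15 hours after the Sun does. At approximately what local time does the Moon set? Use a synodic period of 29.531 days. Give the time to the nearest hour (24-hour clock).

The Moon has covered 17/29.531 of its cycle, so θ ≈ 360° × 17/29.531 = 207.2°.
At 15° of sky rotation per hour, 207.2° corresponds to a 13.82 h lag.
18:00 + 13.82 h ≈ 07:49 → 08:00 to the nearest hour.

08:00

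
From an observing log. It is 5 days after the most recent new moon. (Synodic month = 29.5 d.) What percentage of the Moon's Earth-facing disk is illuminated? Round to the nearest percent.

The Moon has covered 5/29.5 of its cycle, so θ ≈ 360° × 5/29.5 = 61.0°.
Illuminated fraction = (1 − cos 61.0°)/2 = (1 − 0.485)/2 ≈ 0.258, so 26%.

26%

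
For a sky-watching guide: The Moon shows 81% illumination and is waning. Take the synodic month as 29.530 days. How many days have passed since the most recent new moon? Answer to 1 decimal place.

19.0 days

From f = (1 − cos θ)/2: cos θ = 1 − 2×0.81 = -0.620; arccos → 128.3°.
Since the Moon is past full (waning), take the reflex angle: θ = 360° − 128.3° = 231.7°.
Age = 29.530 × 231.7°/360° ≈ 19.00 days.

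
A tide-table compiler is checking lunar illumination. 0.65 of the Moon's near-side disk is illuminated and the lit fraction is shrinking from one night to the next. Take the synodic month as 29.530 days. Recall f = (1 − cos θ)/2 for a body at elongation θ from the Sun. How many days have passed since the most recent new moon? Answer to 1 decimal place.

20.7 days

cos θ = 1 − 2f = -0.300, giving a principal value of 107.5°.
Waning ⇒ past full, so θ = 360° − 107.5° = 252.5°.
That fraction of the synodic month is 252.5/360 × 29.530 d ≈ 20.72 d.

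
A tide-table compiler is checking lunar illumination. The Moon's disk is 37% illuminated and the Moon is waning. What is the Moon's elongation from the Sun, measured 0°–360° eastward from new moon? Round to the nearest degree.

285°

Invert f = (1 − cos θ)/2 to get cos θ = 1 − 2(0.37) = 0.260, hence θ₀ = arccos 0.260 = 74.9°.
Since the Moon is past full (waning), take the reflex angle: θ = 360° − 74.9° = 285.1°.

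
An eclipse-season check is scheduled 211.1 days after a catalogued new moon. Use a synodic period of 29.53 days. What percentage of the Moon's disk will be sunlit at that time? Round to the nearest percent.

20%

211.1/29.53 = 7.149 lunations, so 7 complete cycles and 4.39 d into the next.
Phase angle: θ = 360°·(4.39 d)/(29.53 d) = 53.5°.
cos 53.5° = 0.595, so f = (1 − 0.595)/2 = 0.203, so 20%.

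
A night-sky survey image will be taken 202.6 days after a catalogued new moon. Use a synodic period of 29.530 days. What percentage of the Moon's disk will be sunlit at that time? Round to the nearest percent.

18%

202.6 d spans 6 complete synodic months (6 × 29.530 = 177.18 d) plus 25.42 d.
The Moon has covered 25.42/29.530 of its cycle, so θ ≈ 360° × 25.42/29.530 = 309.9°.
With cos θ = 0.641, the lit fraction is (1 − 0.641)/2 ≈ 0.179, so 18%.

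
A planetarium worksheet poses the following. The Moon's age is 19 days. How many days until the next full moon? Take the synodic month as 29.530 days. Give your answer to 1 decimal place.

25.3 days

Full moon is 0.5 of the way through the cycle: age 0.5 × 29.530 = 14.765 d.
Already past this cycle's full moon; the next is at 14.765 + 29.530 = 44.295 d, so 44.295 − 19 = 25.295 days.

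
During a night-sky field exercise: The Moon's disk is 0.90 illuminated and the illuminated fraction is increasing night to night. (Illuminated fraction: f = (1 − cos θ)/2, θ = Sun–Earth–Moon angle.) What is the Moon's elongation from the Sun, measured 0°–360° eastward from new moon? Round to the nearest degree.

143°

From f = (1 − cos θ)/2: cos θ = 1 − 2×0.90 = -0.800; arccos → 143.1°.
The Moon is waxing (0°–180°), so θ = 143.1° directly.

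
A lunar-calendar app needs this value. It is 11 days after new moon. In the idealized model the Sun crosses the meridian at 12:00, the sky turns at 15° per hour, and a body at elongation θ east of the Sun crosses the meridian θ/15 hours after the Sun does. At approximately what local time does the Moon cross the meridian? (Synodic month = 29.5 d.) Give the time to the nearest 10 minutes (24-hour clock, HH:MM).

21:00

The Moon has covered 11/29.5 of its cycle, so θ ≈ 360° × 11/29.5 = 134.2°.
At 15° of sky rotation per hour, 134.2° corresponds to a 8.95 h lag.
12:00 + 8.949 h ≈ 20:57 → 21:00 to the nearest ten minutes.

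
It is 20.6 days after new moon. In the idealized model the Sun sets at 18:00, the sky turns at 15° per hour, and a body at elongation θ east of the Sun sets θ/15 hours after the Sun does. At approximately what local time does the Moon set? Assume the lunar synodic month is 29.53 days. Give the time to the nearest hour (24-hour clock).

11:00

Elongation θ = 360° × 20.6/29.53 ≈ 251.1°.
Delay after the Sun = 251.1° / (15°/h) ≈ 16.74 h.
18:00 + 16.74 h ≈ 10:45 → 11:00 to the nearest hour.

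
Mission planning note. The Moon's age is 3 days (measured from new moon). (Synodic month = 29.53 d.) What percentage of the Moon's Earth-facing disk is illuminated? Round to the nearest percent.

10%

Phase angle: θ = 360°·(3 d)/(29.53 d) = 36.6°.
cos 36.6° = 0.803, so f = (1 − 0.803)/2 = 0.098, so 10%.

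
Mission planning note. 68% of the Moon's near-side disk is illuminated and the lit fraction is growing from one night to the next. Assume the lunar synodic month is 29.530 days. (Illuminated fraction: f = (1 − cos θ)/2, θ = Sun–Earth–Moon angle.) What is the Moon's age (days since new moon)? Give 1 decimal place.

cos θ = 1 − 2f = -0.360, giving a principal value of 111.1°.
Before full moon the principal value applies: θ = 111.1°.
At 360°/29.530 d per day, 111.1° corresponds to 9.11 days.

9.1 days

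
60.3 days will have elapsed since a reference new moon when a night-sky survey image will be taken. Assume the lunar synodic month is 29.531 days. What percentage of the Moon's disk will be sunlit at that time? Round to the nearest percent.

2%

60.3/29.531 = 2.042 lunations, so 2 complete cycles and 1.24 d into the next.
The Moon has covered 1.24/29.531 of its cycle, so θ ≈ 360° × 1.24/29.531 = 15.1°.
With cos θ = 0.966, the lit fraction is (1 − 0.966)/2 ≈ 0.017, so 2%.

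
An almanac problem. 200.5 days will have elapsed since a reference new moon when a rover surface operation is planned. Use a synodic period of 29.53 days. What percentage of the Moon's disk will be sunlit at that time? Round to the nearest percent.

38%

200.5 d spans 6 complete synodic months (6 × 29.53 = 177.18 d) plus 23.32 d.
Elongation θ = 360° × 23.32/29.53 ≈ 284.3°.
Illuminated fraction = (1 − cos 284.3°)/2 = (1 − 0.247)/2 ≈ 0.377, so 38%.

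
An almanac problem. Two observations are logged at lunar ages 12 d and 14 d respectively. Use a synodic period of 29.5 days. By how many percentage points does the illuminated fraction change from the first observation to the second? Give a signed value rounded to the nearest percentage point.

First observation: θ = 360°·12/29.5 = 146.4°, so f = 0.917.
Second observation: θ = 170.8°, f = 0.994.
Δf = 0.994 − 0.917 = +0.077, i.e. +8 pp.

+8 pp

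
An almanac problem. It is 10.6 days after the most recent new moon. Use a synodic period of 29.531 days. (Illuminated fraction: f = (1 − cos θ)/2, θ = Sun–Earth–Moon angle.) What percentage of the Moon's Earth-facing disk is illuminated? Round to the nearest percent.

The Moon has covered 10.6/29.531 of its cycle, so θ ≈ 360° × 10.6/29.531 = 129.2°.
With cos θ = (-0.632), the lit fraction is (1 − (-0.632))/2 ≈ 0.816, so 82%.

82%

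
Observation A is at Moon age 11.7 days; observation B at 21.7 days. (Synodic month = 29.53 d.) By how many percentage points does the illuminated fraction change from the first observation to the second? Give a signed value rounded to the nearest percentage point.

-35 percentage points

θ₁ = 360° × 11.7/29.53 = 142.6°, f₁ = (1 − cos θ₁)/2 = 0.897.
θ₂ = 360° × 21.7/29.53 = 264.5°, f₂ = (1 − cos θ₂)/2 = 0.548.
Change = f₂ − f₁ = -0.350 → -35 percentage points.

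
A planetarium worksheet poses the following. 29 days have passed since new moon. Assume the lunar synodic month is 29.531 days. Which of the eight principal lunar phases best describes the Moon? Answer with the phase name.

new moon

At 29/29.531 of the cycle, θ ≈ 354° — the new moon range.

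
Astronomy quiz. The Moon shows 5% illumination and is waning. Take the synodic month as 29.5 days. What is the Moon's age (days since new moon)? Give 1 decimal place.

Invert f = (1 − cos θ)/2 to get cos θ = 1 − 2(0.05) = 0.900, hence θ₀ = arccos 0.900 = 25.8°.
Waning ⇒ past full, so θ = 360° − 25.8° = 334.2°.
At 360°/29.5 d per day, 334.2° corresponds to 27.38 days.

27.4 days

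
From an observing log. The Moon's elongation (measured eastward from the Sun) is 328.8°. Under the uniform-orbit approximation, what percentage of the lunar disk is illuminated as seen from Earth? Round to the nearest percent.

7%

f = (1 − cos 328.8°)/2 = (1 − 0.855)/2 ≈ 0.072, i.e. 7%.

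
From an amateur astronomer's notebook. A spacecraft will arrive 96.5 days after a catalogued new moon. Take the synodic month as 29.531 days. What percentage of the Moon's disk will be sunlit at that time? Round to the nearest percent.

Reduce mod P: 96.5 − 3×29.531 = 7.91 d into the current lunation.
Elongation θ = 360° × 7.91/29.531 ≈ 96.4°.
With cos θ = (-0.111), the lit fraction is (1 − (-0.111))/2 ≈ 0.556, so 56%.

56%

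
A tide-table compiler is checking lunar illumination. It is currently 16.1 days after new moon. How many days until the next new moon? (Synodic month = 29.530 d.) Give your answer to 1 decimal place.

The next new moon completes the synodic month: 29.530 − 16.1 = 13.430 days.

13.4 days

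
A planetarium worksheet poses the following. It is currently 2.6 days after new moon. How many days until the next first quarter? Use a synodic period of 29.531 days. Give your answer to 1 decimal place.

4.8 days

First quarter is 0.25 of the way through the cycle: age 0.25 × 29.531 = 7.383 d.
That is 7.383 − 2.6 = 4.783 days ahead.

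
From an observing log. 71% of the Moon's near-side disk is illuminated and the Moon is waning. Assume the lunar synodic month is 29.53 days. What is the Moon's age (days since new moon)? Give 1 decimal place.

20.1 days

Invert f = (1 − cos θ)/2 to get cos θ = 1 − 2(0.71) = -0.420, hence θ₀ = arccos -0.420 = 114.8°.
Since the Moon is past full (waning), take the reflex angle: θ = 360° − 114.8° = 245.2°.
At 360°/29.53 d per day, 245.2° corresponds to 20.11 days.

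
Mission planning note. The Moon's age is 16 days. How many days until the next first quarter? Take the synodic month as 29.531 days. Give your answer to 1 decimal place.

20.9 days

First quarter is 0.25 of the way through the cycle: age 0.25 × 29.531 = 7.383 d.
Already past this cycle's first quarter; the next is at 7.383 + 29.531 = 36.914 d, so 36.914 − 16 = 20.914 days.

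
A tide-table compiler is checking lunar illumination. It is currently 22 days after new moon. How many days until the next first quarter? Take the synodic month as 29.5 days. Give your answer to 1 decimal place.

14.9 days

First quarter occurs at elongation 90°, i.e. at age 29.5 × 90/360 = 7.375 d.
Already past this cycle's first quarter; the next is at 7.375 + 29.5 = 36.875 d, so 36.875 − 22 = 14.875 days.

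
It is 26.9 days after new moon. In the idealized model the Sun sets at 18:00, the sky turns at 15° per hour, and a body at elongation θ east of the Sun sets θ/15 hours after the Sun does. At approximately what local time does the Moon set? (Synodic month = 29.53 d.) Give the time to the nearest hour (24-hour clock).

The Moon has covered 26.9/29.53 of its cycle, so θ ≈ 360° × 26.9/29.53 = 327.9°.
At 15° of sky rotation per hour, 327.9° corresponds to a 21.86 h lag.
18:00 + 21.86 h ≈ 15:52 → 16:00 to the nearest hour.

16:00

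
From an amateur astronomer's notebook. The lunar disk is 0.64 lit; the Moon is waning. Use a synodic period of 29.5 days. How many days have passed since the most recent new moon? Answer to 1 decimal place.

From f = (1 − cos θ)/2: cos θ = 1 − 2×0.64 = -0.280; arccos → 106.3°.
Since the Moon is past full (waning), take the reflex angle: θ = 360° − 106.3° = 253.7°.
That fraction of the synodic month is 253.7/360 × 29.5 d ≈ 20.79 d.

20.8 days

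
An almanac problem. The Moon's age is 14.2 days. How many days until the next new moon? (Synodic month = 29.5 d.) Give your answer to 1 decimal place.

The next new moon completes the synodic month: 29.5 − 14.2 = 15.300 days.

15.3 days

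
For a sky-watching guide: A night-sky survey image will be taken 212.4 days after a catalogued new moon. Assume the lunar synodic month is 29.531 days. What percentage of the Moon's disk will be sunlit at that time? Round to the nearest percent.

32%

212.4 d spans 7 complete synodic months (7 × 29.531 = 206.72 d) plus 5.68 d.
Elongation θ = 360° × 5.68/29.531 ≈ 69.3°.
cos 69.3° = 0.354, so f = (1 − 0.354)/2 = 0.323, so 32%.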